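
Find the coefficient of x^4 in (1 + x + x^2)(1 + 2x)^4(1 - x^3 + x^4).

(1 + x + x^2) has coefficients 1,1,1 for degrees 0…2.
(1 + 2x)^4 has coefficients 1,8,24,32,16 for degrees 0…4.
Finally multiplying by (1 - x^3 + x^4), the product of all factors after the first has coefficients 1,8,24,31,9 for degrees 0…4.
[x^4] = 1·9 + 1·31 + 1·24 = 64.

64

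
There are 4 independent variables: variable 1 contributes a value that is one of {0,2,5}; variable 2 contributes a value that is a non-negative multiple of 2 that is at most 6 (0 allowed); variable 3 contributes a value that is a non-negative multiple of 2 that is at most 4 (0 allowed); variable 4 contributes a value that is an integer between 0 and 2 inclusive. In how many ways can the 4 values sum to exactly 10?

11

The generating function for the choices is (1 + y² + y⁵)·(1 + y² + y⁴ + y⁶)·(1 + y² + y⁴)·(1 + y + y²); the count is [y¹⁰].
(1 + y² + y⁵) has coefficients 1,0,1,0,0,1 for degrees 0…5.
(1 + y² + y⁴ + y⁶) has coefficients 1,0,1,0,1,0,1,0,0,0,0 for degrees 0…10.
Multiplying by (1 + y² + y⁴) gives running coefficients 1,0,2,0,3,0,3,0,2,0,1 for degrees 0…10.
Finally multiplying by (1 + y + y²), the product of all factors after the first has coefficients 1,1,3,2,5,3,6,3,5,2,3 for degrees 0…10.
[y¹⁰] = 1·3 + 1·5 + 1·3 = 11.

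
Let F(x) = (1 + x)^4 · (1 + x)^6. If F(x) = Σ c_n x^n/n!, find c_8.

1814400

The EGF product rule gives c_8 = Σ_{k_1+k_2=8} C(8; k_1,k_2) · ∏ g_i(k_i), where (1+x)^4 gives the falling factorial (4)_k; (1+x)^6 gives the falling factorial (6)_k.
g_1(k) for k = 0…8: 1, 4, 12, 24, 24, 0, 0, 0, 0.
g_2(k) for k = 0…8: 1, 6, 30, 120, 360, 720, 720, 0, 0.
c_8 = Σ_k C(8,k)·g_1(k)·g_2(8−k) = 28·12·720 + 56·24·720 + 70·24·360 = 241920 + 967680 + 604800 = 1814400.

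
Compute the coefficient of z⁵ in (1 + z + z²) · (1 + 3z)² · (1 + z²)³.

66

(1 + z + z²) has coefficients 1,1,1 for degrees 0…2.
(1 + 3z)² has coefficients 1,6,9,0,0,0 for degrees 0…5.
Finally multiplying by (1 + z²)³, the product of all factors after the first has coefficients 1,6,12,18,30,18 for degrees 0…5.
[z⁵] = 1·18 + 1·30 + 1·18 = 66.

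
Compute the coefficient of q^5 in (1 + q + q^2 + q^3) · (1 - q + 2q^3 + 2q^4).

(1 + q + q^2 + q^3) has coefficients 1,1,1,1 for degrees 0…3.
(1 - q + 2q^3 + 2q^4) has coefficients 1,-1,0,2,2,0 for degrees 0…5.
[q^5] = 1·0 + 1·2 + 1·2 + 1·0 = 4.

4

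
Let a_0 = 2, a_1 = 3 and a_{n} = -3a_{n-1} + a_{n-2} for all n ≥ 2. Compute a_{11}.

The ordinary generating function has denominator 1 + 3q - q^2.
Iterating the recurrence: a_0,…,a_{11} = 2, 3, -7, 24, -79, 261, -862, 2847, -9403, 31056, -102571, 338769.

338769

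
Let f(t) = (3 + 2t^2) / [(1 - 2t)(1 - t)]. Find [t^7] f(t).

The denominator gives the recurrence a_n = 3a_(n−1) − 2a_(n−2) for n ≥ 3; the numerator fixes a_0 = 3, a_1 = 9, a_2 = 23.
Iterating: 3, 9, 23, 51, 107, 219, 443, 891, so a_7 = 891.

891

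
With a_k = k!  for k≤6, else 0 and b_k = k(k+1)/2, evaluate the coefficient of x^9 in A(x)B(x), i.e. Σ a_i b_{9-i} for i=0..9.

Write out a_i and b_{9-i} for i = 0,…,9 and sum the products.
Σ = 1·45 + 1·36 + 2·28 + 6·21 + 24·15 + 120·10 + 720·6 + 0·3 + 0·1 + 0·0 = 6143.

6143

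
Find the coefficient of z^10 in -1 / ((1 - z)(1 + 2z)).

-683

Partial fractions give a closed form: a_n = (-1/3)·1^n + (-2/3)·(-2)^n.
At n = 10: a_10 = -683.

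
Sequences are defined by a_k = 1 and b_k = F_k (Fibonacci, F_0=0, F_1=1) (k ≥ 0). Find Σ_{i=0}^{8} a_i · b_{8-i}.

54

Write out a_i and b_{8-i} for i = 0,…,8 and sum the products.
Σ = 1·21 + 1·13 + 1·8 + 1·5 + 1·3 + 1·2 + 1·1 + 1·1 + 1·0 = 54.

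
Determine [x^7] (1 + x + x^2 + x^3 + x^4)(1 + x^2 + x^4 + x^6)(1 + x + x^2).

7

(1 + x + x^2 + x^3 + x^4) has coefficients 1,1,1,1,1 for degrees 0…4.
(1 + x^2 + x^4 + x^6) has coefficients 1,0,1,0,1,0,1,0 for degrees 0…7.
Finally multiplying by (1 + x + x^2), the product of all factors after the first has coefficients 1,1,2,1,2,1,2,1 for degrees 0…7.
[x^7] = 1·1 + 1·2 + 1·1 + 1·2 + 1·1 = 7.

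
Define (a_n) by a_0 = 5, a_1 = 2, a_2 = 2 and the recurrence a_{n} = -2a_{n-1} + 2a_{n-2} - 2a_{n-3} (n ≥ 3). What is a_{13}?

-337696

The ordinary generating function has denominator 1 + 2x - 2x^2 + 2x^3.
Iterating the recurrence: a_0,…,a_{13} = 5, 2, 2, -10, 20, -64, 188, -544, 1592, -4648, 13568, -39616, 115664, -337696.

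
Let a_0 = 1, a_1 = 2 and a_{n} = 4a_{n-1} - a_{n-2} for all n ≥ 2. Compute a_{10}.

The ordinary generating function has denominator 1 - 4y + y^2.
Iterating the recurrence: a_0,…,a_{10} = 1, 2, 7, 26, 97, 362, 1351, 5042, 18817, 70226, 262087.

262087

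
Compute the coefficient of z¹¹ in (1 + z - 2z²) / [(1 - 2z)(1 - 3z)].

586394

The denominator gives the recurrence a_n = 5a_(n−1) − 6a_(n−2) for n ≥ 3; the numerator fixes a_0 = 1, a_1 = 6, a_2 = 22.
Iterating: 1, 6, 22, 74, 238, 746, 2302, 7034, 21358, 64586, 194782, 586394, so a_11 = 586394.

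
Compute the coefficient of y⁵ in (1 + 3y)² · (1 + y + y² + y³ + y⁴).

(1 + 3y)² has coefficients 1,6,9 for degrees 0…2.
(1 + y + y² + y³ + y⁴) has coefficients 1,1,1,1,1,0 for degrees 0…5.
[y⁵] = 1·0 + 6·1 + 9·1 = 15.

15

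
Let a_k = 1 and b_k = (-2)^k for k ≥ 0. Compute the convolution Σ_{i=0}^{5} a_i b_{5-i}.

This is [x^5] in the product of the two ordinary generating functions.
Σ = 1·(-32) + 1·16 + 1·(-8) + 1·4 + 1·(-2) + 1·1 = -21.

-21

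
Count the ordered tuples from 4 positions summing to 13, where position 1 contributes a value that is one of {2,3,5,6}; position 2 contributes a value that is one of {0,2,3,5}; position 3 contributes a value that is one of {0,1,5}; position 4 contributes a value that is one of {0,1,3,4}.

16

The generating function for the choices is (z^2 + z^3 + z^5 + z^6)·(1 + z^2 + z^3 + z^5)·(1 + z + z^5)·(1 + z + z^3 + z^4); the count is [z^13].
(z^2 + z^3 + z^5 + z^6) has coefficients 0,0,1,1,0,1,1 for degrees 0…6.
(1 + z^2 + z^3 + z^5) has coefficients 1,0,1,1,0,1,0,0,0,0,0,0,0,0 for degrees 0…13.
Multiplying by (1 + z + z^5) gives running coefficients 1,1,1,2,1,2,1,1,1,0,1,0,0,0 for degrees 0…13.
Finally multiplying by (1 + z + z^3 + z^4), the product of all factors after the first has coefficients 1,2,2,4,5,5,6,5,5,4,3,3,1,1 for degrees 0…13.
[z^13] = 1·3 + 1·3 + 1·5 + 1·5 = 16.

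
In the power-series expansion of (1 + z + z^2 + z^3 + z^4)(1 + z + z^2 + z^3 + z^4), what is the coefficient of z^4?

5

(1 + z + z^2 + z^3 + z^4) has coefficients 1,1,1,1,1 for degrees 0…4.
(1 + z + z^2 + z^3 + z^4) has coefficients 1,1,1,1,1 for degrees 0…4.
[z^4] = 1·1 + 1·1 + 1·1 + 1·1 + 1·1 = 5.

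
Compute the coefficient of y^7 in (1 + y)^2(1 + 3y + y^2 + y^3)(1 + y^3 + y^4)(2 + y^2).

32

(1 + y)^2 has coefficients 1,2,1 for degrees 0…2.
(1 + 3y + y^2 + y^3) has coefficients 1,3,1,1,0,0,0,0 for degrees 0…7.
Multiplying by (1 + y^3 + y^4) gives running coefficients 1,3,1,2,4,4,2,1 for degrees 0…7.
Finally multiplying by (2 + y^2), the product of all factors after the first has coefficients 2,6,3,7,9,10,8,6 for degrees 0…7.
[y^7] = 1·6 + 2·8 + 1·10 = 32.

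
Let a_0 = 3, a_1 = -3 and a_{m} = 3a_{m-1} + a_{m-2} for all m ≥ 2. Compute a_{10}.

The ordinary generating function has denominator 1 - 3t - t^2.
Iterating the recurrence: a_0,…,a_{10} = 3, -3, -6, -21, -69, -228, -753, -2487, -8214, -27129, -89601.

-89601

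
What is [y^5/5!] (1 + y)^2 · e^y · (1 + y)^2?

The EGF product rule gives c_5 = Σ_{k_1+k_2+k_3=5} C(5; k_1,k_2,k_3) · ∏ g_i(k_i), where (1+y)^2 gives the falling factorial (2)_k; e^y gives (1)^k; (1+y)^2 gives the falling factorial (2)_k.
g_1(k) for k = 0…5: 1, 2, 2, 0, 0, 0.
g_2(k) for k = 0…5: 1, 1, 1, 1, 1, 1.
g_3(k) for k = 0…5: 1, 2, 2, 0, 0, 0.
First combine the last two factors: h(k) = Σ_j C(k,j)·g_2(j)·g_3(k−j) for k = 0…5: 1, 3, 7, 13, 21, 31.
c_5 = Σ_k C(5,k)·g_1(k)·h(5−k) = 1·1·31 + 5·2·21 + 10·2·13 = 31 + 210 + 260 = 501.

501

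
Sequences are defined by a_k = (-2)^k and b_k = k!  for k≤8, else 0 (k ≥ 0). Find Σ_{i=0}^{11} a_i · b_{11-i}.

-260864

The convolution is the t^11 coefficient of A(t)B(t).
Σ = 1·0 − 2·0 + 4·0 − 8·40320 + 16·5040 − 32·720 + 64·120 − 128·24 + 256·6 − 512·2 + 1024·1 − 2048·1 = -260864.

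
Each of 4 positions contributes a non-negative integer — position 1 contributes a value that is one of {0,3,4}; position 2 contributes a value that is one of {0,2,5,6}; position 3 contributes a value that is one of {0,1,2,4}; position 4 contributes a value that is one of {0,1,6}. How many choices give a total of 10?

The generating function for the choices is (1 + t³ + t⁴)·(1 + t² + t⁵ + t⁶)·(1 + t + t² + t⁴)·(1 + t + t⁶); the count is [t¹⁰].
(1 + t³ + t⁴) has coefficients 1,0,0,1,1 for degrees 0…4.
(1 + t² + t⁵ + t⁶) has coefficients 1,0,1,0,0,1,1,0,0,0,0 for degrees 0…10.
Multiplying by (1 + t + t² + t⁴) gives running coefficients 1,1,2,1,2,1,3,2,1,1,1 for degrees 0…10.
Finally multiplying by (1 + t + t⁶), the product of all factors after the first has coefficients 1,2,3,3,3,3,5,6,5,3,4 for degrees 0…10.
[t¹⁰] = 1·4 + 1·6 + 1·5 = 15.

15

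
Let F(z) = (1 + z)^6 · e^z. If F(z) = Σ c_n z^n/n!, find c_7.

The EGF product rule gives c_7 = Σ_{k_1+k_2=7} C(7; k_1,k_2) · ∏ g_i(k_i), where (1+z)^6 gives the falling factorial (6)_k; e^z gives (1)^k.
g_1(k) for k = 0…7: 1, 6, 30, 120, 360, 720, 720, 0.
g_2(k) for k = 0…7: 1, 1, 1, 1, 1, 1, 1, 1.
c_7 = Σ_k C(7,k)·g_1(k)·g_2(7−k) = 1·1·1 + 7·6·1 + 21·30·1 + 35·120·1 + 35·360·1 + 21·720·1 + 7·720·1 = 1 + 42 + 630 + 4200 + 12600 + 15120 + 5040 = 37633.

37633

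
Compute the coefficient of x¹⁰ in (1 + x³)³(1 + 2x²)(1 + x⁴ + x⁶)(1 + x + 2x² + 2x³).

(1 + x³)³ has coefficients 1,0,0,3,0,0,3,0,0,1 for degrees 0…9.
(1 + 2x²) has coefficients 1,0,2,0,0,0,0,0,0,0,0 for degrees 0…10.
Multiplying by (1 + x⁴ + x⁶) gives running coefficients 1,0,2,0,1,0,3,0,2,0,0 for degrees 0…10.
Finally multiplying by (1 + x + 2x² + 2x³), the product of all factors after the first has coefficients 1,1,4,4,5,5,5,5,8,8,4 for degrees 0…10.
[x¹⁰] = 1·4 + 3·5 + 3·5 + 1·1 = 35.

35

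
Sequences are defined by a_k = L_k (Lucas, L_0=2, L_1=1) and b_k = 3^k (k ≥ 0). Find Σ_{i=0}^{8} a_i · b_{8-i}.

19628

Write out a_i and b_{8-i} for i = 0,…,8 and sum the products.
Σ = 2·6561 + 1·2187 + 3·729 + 4·243 + 7·81 + 11·27 + 18·9 + 29·3 + 47·1 = 19628.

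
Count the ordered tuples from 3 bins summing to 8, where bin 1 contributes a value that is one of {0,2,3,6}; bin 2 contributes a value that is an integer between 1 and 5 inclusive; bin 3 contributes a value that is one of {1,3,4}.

The generating function for the choices is (1 + y^2 + y^3 + y^6)·(y + y^2 + y^3 + y^4 + y^5)·(y + y^3 + y^4); the count is [y^8].
(1 + y^2 + y^3 + y^6) has coefficients 1,0,1,1,0,0,1 for degrees 0…6.
(y + y^2 + y^3 + y^4 + y^5) has coefficients 0,1,1,1,1,1,0,0,0 for degrees 0…8.
Finally multiplying by (y + y^3 + y^4), the product of all factors after the first has coefficients 0,0,1,1,2,3,3,2,2 for degrees 0…8.
[y^8] = 1·2 + 1·3 + 1·3 + 1·1 = 9.

9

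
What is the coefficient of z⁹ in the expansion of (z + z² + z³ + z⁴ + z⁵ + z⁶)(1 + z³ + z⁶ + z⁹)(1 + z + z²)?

6

(z + z² + z³ + z⁴ + z⁵ + z⁶) has coefficients 0,1,1,1,1,1,1 for degrees 0…6.
(1 + z³ + z⁶ + z⁹) has coefficients 1,0,0,1,0,0,1,0,0,1 for degrees 0…9.
Finally multiplying by (1 + z + z²), the product of all factors after the first has coefficients 1,1,1,1,1,1,1,1,1,1 for degrees 0…9.
[z⁹] = 1·1 + 1·1 + 1·1 + 1·1 + 1·1 + 1·1 = 6.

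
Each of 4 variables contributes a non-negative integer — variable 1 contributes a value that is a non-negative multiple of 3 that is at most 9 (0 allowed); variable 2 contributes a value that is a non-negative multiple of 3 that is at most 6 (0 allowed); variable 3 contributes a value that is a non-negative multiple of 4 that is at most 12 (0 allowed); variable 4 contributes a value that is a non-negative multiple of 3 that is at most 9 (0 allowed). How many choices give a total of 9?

The generating function for the choices is (1 + q³ + q⁶ + q⁹)·(1 + q³ + q⁶)·(1 + q⁴ + q⁸ + q¹²)·(1 + q³ + q⁶ + q⁹); the count is [q⁹].
(1 + q³ + q⁶ + q⁹) has coefficients 1,0,0,1,0,0,1,0,0,1 for degrees 0…9.
(1 + q³ + q⁶) has coefficients 1,0,0,1,0,0,1,0,0,0 for degrees 0…9.
Multiplying by (1 + q⁴ + q⁸ + q¹²) gives running coefficients 1,0,0,1,1,0,1,1,1,0 for degrees 0…9.
Finally multiplying by (1 + q³ + q⁶ + q⁹), the product of all factors after the first has coefficients 1,0,0,2,1,0,3,2,1,3 for degrees 0…9.
[q⁹] = 1·3 + 1·3 + 1·2 + 1·1 = 9.

9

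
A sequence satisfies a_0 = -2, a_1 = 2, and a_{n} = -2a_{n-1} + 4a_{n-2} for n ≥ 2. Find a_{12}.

The ordinary generating function has denominator 1 + 2q - 4q^2.
Iterating the recurrence: a_0,…,a_{12} = -2, 2, -12, 32, -112, 352, -1152, 3712, -12032, 38912, -125952, 407552, -1318912.

-1318912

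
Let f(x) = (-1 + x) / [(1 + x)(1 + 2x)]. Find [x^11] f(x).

6142

Partial fractions give a closed form: a_n = (2)·(-1)^n + (-3)·(-2)^n.
At n = 11: a_11 = 6142.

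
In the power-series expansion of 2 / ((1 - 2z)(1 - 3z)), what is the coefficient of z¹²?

3172262

Partial fractions give a closed form: a_n = (-4)·2^n + (6)·3^n.
At n = 12: a_12 = 3172262.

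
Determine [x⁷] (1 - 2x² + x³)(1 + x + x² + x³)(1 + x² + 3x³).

(1 - 2x² + x³) has coefficients 1,0,-2,1 for degrees 0…3.
(1 + x + x² + x³) has coefficients 1,1,1,1,0,0,0,0 for degrees 0…7.
Finally multiplying by (1 + x² + 3x³), the product of all factors after the first has coefficients 1,1,2,5,4,4,3,0 for degrees 0…7.
[x⁷] = 1·0 − 2·4 + 1·4 = -4.

-4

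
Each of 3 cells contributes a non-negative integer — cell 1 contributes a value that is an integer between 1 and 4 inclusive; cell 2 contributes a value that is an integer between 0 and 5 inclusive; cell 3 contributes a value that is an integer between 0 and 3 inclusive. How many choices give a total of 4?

10

The generating function for the choices is (q + q^2 + q^3 + q^4)·(1 + q + q^2 + q^3 + q^4 + q^5)·(1 + q + q^2 + q^3); the count is [q^4].
(q + q^2 + q^3 + q^4) has coefficients 0,1,1,1,1 for degrees 0…4.
(1 + q + q^2 + q^3 + q^4 + q^5) has coefficients 1,1,1,1,1 for degrees 0…4.
Finally multiplying by (1 + q + q^2 + q^3), the product of all factors after the first has coefficients 1,2,3,4,4 for degrees 0…4.
[q^4] = 1·4 + 1·3 + 1·2 + 1·1 = 10.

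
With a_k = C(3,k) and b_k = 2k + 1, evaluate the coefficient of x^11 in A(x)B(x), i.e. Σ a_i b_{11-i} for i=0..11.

Write out a_i and b_{11-i} for i = 0,…,11 and sum the products.
Σ = 1·23 + 3·21 + 3·19 + 1·17 + 0·15 + 0·13 + 0·11 + 0·9 + 0·7 + 0·5 + 0·3 + 0·1 = 160.

160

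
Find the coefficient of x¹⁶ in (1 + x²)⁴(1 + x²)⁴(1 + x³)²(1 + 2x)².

593

(1 + x²)⁴ has coefficients 1,0,4,0,6,0,4,0,1 for degrees 0…8.
(1 + x²)⁴ has coefficients 1,0,4,0,6,0,4,0,1,0,0,0,0,0,0,0,0 for degrees 0…16.
Multiplying by (1 + x³)² gives running coefficients 1,0,4,2,6,8,5,12,5,8,6,2,4,0,1,0,0 for degrees 0…16.
Finally multiplying by (1 + 2x)², the product of all factors after the first has coefficients 1,4,8,18,30,40,61,64,73,76,58,58,36,24,17,4,4 for degrees 0…16.
[x¹⁶] = 1·4 + 4·17 + 6·36 + 4·58 + 1·73 = 593.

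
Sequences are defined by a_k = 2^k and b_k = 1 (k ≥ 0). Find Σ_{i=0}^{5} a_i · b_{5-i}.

This is [x^5] in the product of the two ordinary generating functions.
Σ = 1·1 + 2·1 + 4·1 + 8·1 + 16·1 + 32·1 = 63.

63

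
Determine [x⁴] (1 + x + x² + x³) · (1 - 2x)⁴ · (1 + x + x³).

(1 + x + x² + x³) has coefficients 1,1,1,1 for degrees 0…3.
(1 - 2x)⁴ has coefficients 1,-8,24,-32,16 for degrees 0…4.
Finally multiplying by (1 + x + x³), the product of all factors after the first has coefficients 1,-7,16,-7,-24 for degrees 0…4.
[x⁴] = 1·(-24) + 1·(-7) + 1·16 + 1·(-7) = -22.

-22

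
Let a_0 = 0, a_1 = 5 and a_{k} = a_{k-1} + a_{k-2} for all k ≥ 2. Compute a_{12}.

The ordinary generating function has denominator 1 - z - z^2.
Iterating the recurrence: a_0,…,a_{12} = 0, 5, 5, 10, 15, 25, 40, 65, 105, 170, 275, 445, 720.

720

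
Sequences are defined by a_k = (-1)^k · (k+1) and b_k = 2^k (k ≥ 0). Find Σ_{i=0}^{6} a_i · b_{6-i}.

31

The convolution is the t^6 coefficient of A(t)B(t).
Σ = 1·64 − 2·32 + 3·16 − 4·8 + 5·4 − 6·2 + 7·1 = 31.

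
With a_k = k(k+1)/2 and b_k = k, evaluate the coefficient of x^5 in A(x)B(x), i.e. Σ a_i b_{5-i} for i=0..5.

35

This is [x^5] in the product of the two ordinary generating functions.
Σ = 0·5 + 1·4 + 3·3 + 6·2 + 10·1 + 15·0 = 35.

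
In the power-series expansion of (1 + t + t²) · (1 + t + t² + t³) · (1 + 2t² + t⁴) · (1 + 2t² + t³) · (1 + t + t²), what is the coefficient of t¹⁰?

52

(1 + t + t²) has coefficients 1,1,1 for degrees 0…2.
(1 + t + t² + t³) has coefficients 1,1,1,1,0,0,0,0,0,0,0 for degrees 0…10.
Multiplying by (1 + 2t² + t⁴) gives running coefficients 1,1,3,3,3,3,1,1,0,0,0 for degrees 0…10.
Multiplying by (1 + 2t² + t³) gives running coefficients 1,1,5,6,10,12,10,10,5,3,1 for degrees 0…10.
Finally multiplying by (1 + t + t²), the product of all factors after the first has coefficients 1,2,7,12,21,28,32,32,25,18,9 for degrees 0…10.
[t¹⁰] = 1·9 + 1·18 + 1·25 = 52.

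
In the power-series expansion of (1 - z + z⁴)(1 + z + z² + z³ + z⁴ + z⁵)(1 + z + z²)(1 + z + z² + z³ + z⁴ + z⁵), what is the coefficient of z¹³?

8

(1 - z + z⁴) has coefficients 1,-1,0,0,1 for degrees 0…4.
(1 + z + z² + z³ + z⁴ + z⁵) has coefficients 1,1,1,1,1,1,0,0,0,0,0,0,0,0 for degrees 0…13.
Multiplying by (1 + z + z²) gives running coefficients 1,2,3,3,3,3,2,1,0,0,0,0,0,0 for degrees 0…13.
Finally multiplying by (1 + z + z² + z³ + z⁴ + z⁵), the product of all factors after the first has coefficients 1,3,6,9,12,15,16,15,12,9,6,3,1,0 for degrees 0…13.
[z¹³] = 1·0 − 1·1 + 1·9 = 8.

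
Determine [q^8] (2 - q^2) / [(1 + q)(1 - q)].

The denominator gives the recurrence a_n = a_(n−2) for n ≥ 3; the numerator fixes a_0 = 2, a_1 = 0, a_2 = 1.
Iterating: 2, 0, 1, 0, 1, 0, 1, 0, 1, so a_8 = 1.

1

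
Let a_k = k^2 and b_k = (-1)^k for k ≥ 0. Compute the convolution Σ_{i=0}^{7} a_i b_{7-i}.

28

This is [x^7] in the product of the two ordinary generating functions.
Σ = 0·(-1) + 1·1 + 4·(-1) + 9·1 + 16·(-1) + 25·1 + 36·(-1) + 49·1 = 28.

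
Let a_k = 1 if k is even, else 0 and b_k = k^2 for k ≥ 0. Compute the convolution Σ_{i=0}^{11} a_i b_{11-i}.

286

The convolution is the x^11 coefficient of A(x)B(x).
Σ = 1·121 + 0·100 + 1·81 + 0·64 + 1·49 + 0·36 + 1·25 + 0·16 + 1·9 + 0·4 + 1·1 + 0·0 = 286.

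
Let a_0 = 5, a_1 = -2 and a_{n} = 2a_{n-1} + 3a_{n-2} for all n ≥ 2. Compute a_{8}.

4925

The ordinary generating function has denominator 1 - 2x - 3x^2.
Iterating the recurrence: a_0,…,a_{8} = 5, -2, 11, 16, 65, 178, 551, 1636, 4925.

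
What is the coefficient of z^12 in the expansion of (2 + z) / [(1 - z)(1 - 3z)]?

Partial fractions give a closed form: a_n = (-3/2)·1^n + (7/2)·3^n.
At n = 12: a_12 = 1860042.

1860042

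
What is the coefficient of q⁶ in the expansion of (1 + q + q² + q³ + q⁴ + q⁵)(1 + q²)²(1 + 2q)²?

35

(1 + q + q² + q³ + q⁴ + q⁵) has coefficients 1,1,1,1,1,1 for degrees 0…5.
(1 + q²)² has coefficients 1,0,2,0,1,0,0 for degrees 0…6.
Finally multiplying by (1 + 2q)², the product of all factors after the first has coefficients 1,4,6,8,9,4,4 for degrees 0…6.
[q⁶] = 1·4 + 1·4 + 1·9 + 1·8 + 1·6 + 1·4 = 35.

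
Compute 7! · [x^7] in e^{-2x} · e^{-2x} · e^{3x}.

The EGF product rule gives c_7 = Σ_{k_1+k_2+k_3=7} C(7; k_1,k_2,k_3) · ∏ g_i(k_i), where e^{-2x} gives (-2)^k; e^{-2x} gives (-2)^k; e^{3x} gives (3)^k.
g_1(k) for k = 0…7: 1, -2, 4, -8, 16, -32, 64, -128.
g_2(k) for k = 0…7: 1, -2, 4, -8, 16, -32, 64, -128.
g_3(k) for k = 0…7: 1, 3, 9, 27, 81, 243, 729, 2187.
First combine the last two factors: h(k) = Σ_j C(k,j)·g_2(j)·g_3(k−j) for k = 0…7: 1, 1, 1, 1, 1, 1, 1, 1.
c_7 = Σ_k C(7,k)·g_1(k)·h(7−k) = 1·1·1 + 7·(-2)·1 + 21·4·1 + 35·(-8)·1 + 35·16·1 + 21·(-32)·1 + 7·64·1 + 1·(-128)·1 = 1 − 14 + 84 − 280 + 560 − 672 + 448 − 128 = -1.

-1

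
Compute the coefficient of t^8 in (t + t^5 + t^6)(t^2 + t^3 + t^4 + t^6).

(t + t^5 + t^6) has coefficients 0,1,0,0,0,1,1 for degrees 0…6.
(t^2 + t^3 + t^4 + t^6) has coefficients 0,0,1,1,1,0,1,0,0 for degrees 0…8.
[t^8] = 1·0 + 1·1 + 1·1 = 2.

2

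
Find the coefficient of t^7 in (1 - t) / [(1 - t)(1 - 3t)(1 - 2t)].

Partial fractions give a closed form: a_n = (3)·3^n + (-2)·2^n.
At n = 7: a_7 = 6305.

6305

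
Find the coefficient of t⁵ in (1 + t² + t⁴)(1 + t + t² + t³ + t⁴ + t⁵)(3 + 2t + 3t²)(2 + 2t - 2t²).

(1 + t² + t⁴) has coefficients 1,0,1,0,1 for degrees 0…4.
(1 + t + t² + t³ + t⁴ + t⁵) has coefficients 1,1,1,1,1,1 for degrees 0…5.
Multiplying by (3 + 2t + 3t²) gives running coefficients 3,5,8,8,8,8 for degrees 0…5.
Finally multiplying by (2 + 2t - 2t²), the product of all factors after the first has coefficients 6,16,20,22,16,16 for degrees 0…5.
[t⁵] = 1·16 + 1·22 + 1·16 = 54.

54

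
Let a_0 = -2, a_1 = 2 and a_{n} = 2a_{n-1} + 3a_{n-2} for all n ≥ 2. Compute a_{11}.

The ordinary generating function has denominator 1 - 2t - 3t^2.
Iterating the recurrence: a_0,…,a_{11} = -2, 2, -2, 2, -2, 2, -2, 2, -2, 2, -2, 2.

2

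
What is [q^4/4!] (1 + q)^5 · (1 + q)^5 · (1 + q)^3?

The EGF product rule gives c_4 = Σ_{k_1+k_2+k_3=4} C(4; k_1,k_2,k_3) · ∏ g_i(k_i), where (1+q)^5 gives the falling factorial (5)_k; (1+q)^5 gives the falling factorial (5)_k; (1+q)^3 gives the falling factorial (3)_k.
g_1(k) for k = 0…4: 1, 5, 20, 60, 120.
g_2(k) for k = 0…4: 1, 5, 20, 60, 120.
g_3(k) for k = 0…4: 1, 3, 6, 6, 0.
First combine the last two factors: h(k) = Σ_j C(k,j)·g_2(j)·g_3(k−j) for k = 0…4: 1, 8, 56, 336, 1680.
c_4 = Σ_k C(4,k)·g_1(k)·h(4−k) = 1·1·1680 + 4·5·336 + 6·20·56 + 4·60·8 + 1·120·1 = 1680 + 6720 + 6720 + 1920 + 120 = 17160.

17160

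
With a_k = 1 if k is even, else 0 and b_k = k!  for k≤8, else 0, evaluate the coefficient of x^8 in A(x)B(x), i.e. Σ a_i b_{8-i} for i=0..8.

Write out a_i and b_{8-i} for i = 0,…,8 and sum the products.
Σ = 1·40320 + 0·5040 + 1·720 + 0·120 + 1·24 + 0·6 + 1·2 + 0·1 + 1·1 = 41067.

41067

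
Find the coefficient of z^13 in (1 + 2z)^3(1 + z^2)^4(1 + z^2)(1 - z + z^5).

121

(1 + 2z)^3 has coefficients 1,6,12,8 for degrees 0…3.
(1 + z^2)^4 has coefficients 1,0,4,0,6,0,4,0,1,0,0,0,0,0 for degrees 0…13.
Multiplying by (1 + z^2) gives running coefficients 1,0,5,0,10,0,10,0,5,0,1,0,0,0 for degrees 0…13.
Finally multiplying by (1 - z + z^5), the product of all factors after the first has coefficients 1,-1,5,-5,10,-9,10,-5,5,5,1,9,0,5 for degrees 0…13.
[z^13] = 1·5 + 6·0 + 12·9 + 8·1 = 121.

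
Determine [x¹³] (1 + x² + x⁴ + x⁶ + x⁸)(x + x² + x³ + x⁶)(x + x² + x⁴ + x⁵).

(1 + x² + x⁴ + x⁶ + x⁸) has coefficients 1,0,1,0,1,0,1,0,1 for degrees 0…8.
(x + x² + x³ + x⁶) has coefficients 0,1,1,1,0,0,1,0,0,0,0,0,0,0 for degrees 0…13.
Finally multiplying by (x + x² + x⁴ + x⁵), the product of all factors after the first has coefficients 0,0,1,2,2,2,2,3,2,0,1,1,0,0 for degrees 0…13.
[x¹³] = 1·0 + 1·1 + 1·0 + 1·3 + 1·2 = 6.

6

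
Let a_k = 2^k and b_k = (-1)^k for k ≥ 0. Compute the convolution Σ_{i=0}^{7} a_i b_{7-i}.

The convolution is the x^7 coefficient of A(x)B(x).
Σ = 1·(-1) + 2·1 + 4·(-1) + 8·1 + 16·(-1) + 32·1 + 64·(-1) + 128·1 = 85.

85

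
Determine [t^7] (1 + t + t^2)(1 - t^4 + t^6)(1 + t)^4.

-9

(1 + t + t^2) has coefficients 1,1,1 for degrees 0…2.
(1 - t^4 + t^6) has coefficients 1,0,0,0,-1,0,1,0 for degrees 0…7.
Finally multiplying by (1 + t)^4, the product of all factors after the first has coefficients 1,4,6,4,0,-4,-5,0 for degrees 0…7.
[t^7] = 1·0 + 1·(-5) + 1·(-4) = -9.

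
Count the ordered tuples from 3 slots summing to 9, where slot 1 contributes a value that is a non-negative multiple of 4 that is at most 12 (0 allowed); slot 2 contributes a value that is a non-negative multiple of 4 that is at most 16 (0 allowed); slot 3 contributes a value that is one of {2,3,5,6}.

The generating function for the choices is (1 + x^4 + x^8 + x^12)·(1 + x^4 + x^8 + x^12 + x^16)·(x^2 + x^3 + x^5 + x^6); the count is [x^9].
(1 + x^4 + x^8 + x^12) has coefficients 1,0,0,0,1,0,0,0,1,0 for degrees 0…9.
(1 + x^4 + x^8 + x^12 + x^16) has coefficients 1,0,0,0,1,0,0,0,1,0 for degrees 0…9.
Finally multiplying by (x^2 + x^3 + x^5 + x^6), the product of all factors after the first has coefficients 0,0,1,1,0,1,2,1,0,1 for degrees 0…9.
[x^9] = 1·1 + 1·1 + 1·0 = 2.

2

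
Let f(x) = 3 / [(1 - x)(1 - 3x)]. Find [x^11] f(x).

797160

Partial fractions give a closed form: a_n = (-3/2)·1^n + (9/2)·3^n.
At n = 11: a_11 = 797160.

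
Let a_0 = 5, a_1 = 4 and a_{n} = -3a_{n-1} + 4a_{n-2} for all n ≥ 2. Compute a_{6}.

824

The ordinary generating function has denominator 1 + 3q - 4q^2.
Iterating the recurrence: a_0,…,a_{6} = 5, 4, 8, -8, 56, -200, 824.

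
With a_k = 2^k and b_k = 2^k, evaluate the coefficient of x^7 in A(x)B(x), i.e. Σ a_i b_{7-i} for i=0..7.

The convolution is the t^7 coefficient of A(t)B(t).
Σ = 1·128 + 2·64 + 4·32 + 8·16 + 16·8 + 32·4 + 64·2 + 128·1 = 1024.

1024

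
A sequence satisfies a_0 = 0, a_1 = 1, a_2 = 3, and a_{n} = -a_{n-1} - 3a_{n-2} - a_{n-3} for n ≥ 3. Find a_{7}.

-52

The ordinary generating function has denominator 1 + q + 3q^2 + q^3.
Iterating the recurrence: a_0,…,a_{7} = 0, 1, 3, -6, -4, 19, -1, -52.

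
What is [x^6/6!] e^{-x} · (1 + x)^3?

The EGF product rule gives c_6 = Σ_{k_1+k_2=6} C(6; k_1,k_2) · ∏ g_i(k_i), where e^{-x} gives (-1)^k; (1+x)^3 gives the falling factorial (3)_k.
g_1(k) for k = 0…6: 1, -1, 1, -1, 1, -1, 1.
g_2(k) for k = 0…6: 1, 3, 6, 6, 0, 0, 0.
c_6 = Σ_k C(6,k)·g_1(k)·g_2(6−k) = 20·(-1)·6 + 15·1·6 + 6·(-1)·3 + 1·1·1 = −120 + 90 − 18 + 1 = -47.

-47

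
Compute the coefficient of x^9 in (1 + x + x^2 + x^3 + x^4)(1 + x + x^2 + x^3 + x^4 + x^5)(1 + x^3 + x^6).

9

(1 + x + x^2 + x^3 + x^4) has coefficients 1,1,1,1,1 for degrees 0…4.
(1 + x + x^2 + x^3 + x^4 + x^5) has coefficients 1,1,1,1,1,1,0,0,0,0 for degrees 0…9.
Finally multiplying by (1 + x^3 + x^6), the product of all factors after the first has coefficients 1,1,1,2,2,2,2,2,2,1 for degrees 0…9.
[x^9] = 1·1 + 1·2 + 1·2 + 1·2 + 1·2 = 9.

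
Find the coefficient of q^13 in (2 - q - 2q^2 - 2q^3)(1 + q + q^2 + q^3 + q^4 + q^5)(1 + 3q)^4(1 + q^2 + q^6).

-1333

(2 - q - 2q^2 - 2q^3) has coefficients 2,-1,-2,-2 for degrees 0…3.
(1 + q + q^2 + q^3 + q^4 + q^5) has coefficients 1,1,1,1,1,1,0,0,0,0,0,0,0,0 for degrees 0…13.
Multiplying by (1 + 3q)^4 gives running coefficients 1,13,67,175,256,256,255,243,189,81,0,0,0,0 for degrees 0…13.
Finally multiplying by (1 + q^2 + q^6), the product of all factors after the first has coefficients 1,13,68,188,323,431,512,512,511,499,445,337,255,243 for degrees 0…13.
[q^13] = 2·243 − 1·255 − 2·337 − 2·445 = -1333.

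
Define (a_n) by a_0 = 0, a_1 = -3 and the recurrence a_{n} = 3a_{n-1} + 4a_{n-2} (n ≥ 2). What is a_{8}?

-39321

The ordinary generating function has denominator 1 - 3y - 4y^2.
Iterating the recurrence: a_0,…,a_{8} = 0, -3, -9, -39, -153, -615, -2457, -9831, -39321.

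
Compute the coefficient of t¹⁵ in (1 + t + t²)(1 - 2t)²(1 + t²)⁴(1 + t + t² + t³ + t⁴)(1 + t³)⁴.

375

(1 + t + t²) has coefficients 1,1,1 for degrees 0…2.
(1 - 2t)² has coefficients 1,-4,4,0,0,0,0,0,0,0,0,0,0,0,0,0 for degrees 0…15.
Multiplying by (1 + t²)⁴ gives running coefficients 1,-4,8,-16,22,-24,28,-16,17,-4,4,0,0,0,0,0 for degrees 0…15.
Multiplying by (1 + t + t² + t³ + t⁴) gives running coefficients 1,-3,5,-11,11,-14,18,-6,27,1,29,1,17,0,4,0 for degrees 0…15.
Finally multiplying by (1 + t³)⁴, the product of all factors after the first has coefficients 1,-3,5,-7,-1,6,-20,20,1,11,59,45,86,121,119,135 for degrees 0…15.
[t¹⁵] = 1·135 + 1·119 + 1·121 = 375.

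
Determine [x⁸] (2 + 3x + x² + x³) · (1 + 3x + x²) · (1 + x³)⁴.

(2 + 3x + x² + x³) has coefficients 2,3,1,1 for degrees 0…3.
(1 + 3x + x²) has coefficients 1,3,1,0,0,0,0,0,0 for degrees 0…8.
Finally multiplying by (1 + x³)⁴, the product of all factors after the first has coefficients 1,3,1,4,12,4,6,18,6 for degrees 0…8.
[x⁸] = 2·6 + 3·18 + 1·6 + 1·4 = 76.

76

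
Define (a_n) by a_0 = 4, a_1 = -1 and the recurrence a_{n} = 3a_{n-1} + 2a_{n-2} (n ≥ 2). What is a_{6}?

The ordinary generating function has denominator 1 - 3y - 2y^2.
Iterating the recurrence: a_0,…,a_{6} = 4, -1, 5, 13, 49, 173, 617.

617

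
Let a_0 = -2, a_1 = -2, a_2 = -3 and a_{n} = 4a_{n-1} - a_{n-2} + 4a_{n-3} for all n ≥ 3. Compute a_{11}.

The ordinary generating function has denominator 1 - 4y + y^2 - 4y^3.
Iterating the recurrence: a_0,…,a_{11} = -2, -2, -3, -18, -77, -302, -1203, -4818, -19277, -77102, -308403, -1233618.

-1233618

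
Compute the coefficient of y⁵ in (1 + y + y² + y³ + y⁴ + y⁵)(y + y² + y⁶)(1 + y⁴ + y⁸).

(1 + y + y² + y³ + y⁴ + y⁵) has coefficients 1,1,1,1,1,1 for degrees 0…5.
(y + y² + y⁶) has coefficients 0,1,1,0,0,0 for degrees 0…5.
Finally multiplying by (1 + y⁴ + y⁸), the product of all factors after the first has coefficients 0,1,1,0,0,1 for degrees 0…5.
[y⁵] = 1·1 + 1·0 + 1·0 + 1·1 + 1·1 + 1·0 = 3.

3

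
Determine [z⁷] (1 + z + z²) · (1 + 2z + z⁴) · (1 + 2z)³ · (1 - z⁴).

(1 + z + z²) has coefficients 1,1,1 for degrees 0…2.
(1 + 2z + z⁴) has coefficients 1,2,0,0,1,0,0,0 for degrees 0…7.
Multiplying by (1 + 2z)³ gives running coefficients 1,8,24,32,17,6,12,8 for degrees 0…7.
Finally multiplying by (1 - z⁴), the product of all factors after the first has coefficients 1,8,24,32,16,-2,-12,-24 for degrees 0…7.
[z⁷] = 1·(-24) + 1·(-12) + 1·(-2) = -38.

-38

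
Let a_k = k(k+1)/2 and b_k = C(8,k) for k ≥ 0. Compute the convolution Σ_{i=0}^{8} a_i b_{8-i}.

Write out a_i and b_{8-i} for i = 0,…,8 and sum the products.
Σ = 0·1 + 1·8 + 3·28 + 6·56 + 10·70 + 15·56 + 21·28 + 28·8 + 36·1 = 2816.

2816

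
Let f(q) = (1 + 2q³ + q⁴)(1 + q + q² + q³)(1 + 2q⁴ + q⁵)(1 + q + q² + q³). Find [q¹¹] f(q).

32

(1 + 2q³ + q⁴) has coefficients 1,0,0,2,1 for degrees 0…4.
(1 + q + q² + q³) has coefficients 1,1,1,1,0,0,0,0,0,0,0,0 for degrees 0…11.
Multiplying by (1 + 2q⁴ + q⁵) gives running coefficients 1,1,1,1,2,3,3,3,1,0,0,0 for degrees 0…11.
Finally multiplying by (1 + q + q² + q³), the product of all factors after the first has coefficients 1,2,3,4,5,7,9,11,10,7,4,1 for degrees 0…11.
[q¹¹] = 1·1 + 2·10 + 1·11 = 32.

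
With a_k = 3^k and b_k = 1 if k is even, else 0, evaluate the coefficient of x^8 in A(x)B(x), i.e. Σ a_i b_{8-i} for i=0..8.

7381

Write out a_i and b_{8-i} for i = 0,…,8 and sum the products.
Σ = 1·1 + 3·0 + 9·1 + 27·0 + 81·1 + 243·0 + 729·1 + 2187·0 + 6561·1 = 7381.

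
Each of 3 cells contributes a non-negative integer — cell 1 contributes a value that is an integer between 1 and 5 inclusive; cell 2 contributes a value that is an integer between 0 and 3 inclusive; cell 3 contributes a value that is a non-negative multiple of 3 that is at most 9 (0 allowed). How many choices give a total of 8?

7

The generating function for the choices is (x + x² + x³ + x⁴ + x⁵)·(1 + x + x² + x³)·(1 + x³ + x⁶ + x⁹); the count is [x⁸].
(x + x² + x³ + x⁴ + x⁵) has coefficients 0,1,1,1,1,1 for degrees 0…5.
(1 + x + x² + x³) has coefficients 1,1,1,1,0,0,0,0,0 for degrees 0…8.
Finally multiplying by (1 + x³ + x⁶ + x⁹), the product of all factors after the first has coefficients 1,1,1,2,1,1,2,1,1 for degrees 0…8.
[x⁸] = 1·1 + 1·2 + 1·1 + 1·1 + 1·2 = 7.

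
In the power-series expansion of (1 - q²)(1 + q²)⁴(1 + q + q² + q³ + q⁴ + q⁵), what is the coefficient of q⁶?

3

(1 - q²) has coefficients 1,0,-1 for degrees 0…2.
(1 + q²)⁴ has coefficients 1,0,4,0,6,0,4 for degrees 0…6.
Finally multiplying by (1 + q + q² + q³ + q⁴ + q⁵), the product of all factors after the first has coefficients 1,1,5,5,11,11,14 for degrees 0…6.
[q⁶] = 1·14 − 1·11 = 3.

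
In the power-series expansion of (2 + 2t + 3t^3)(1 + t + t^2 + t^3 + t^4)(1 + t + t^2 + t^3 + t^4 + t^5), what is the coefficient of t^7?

(2 + 2t + 3t^3) has coefficients 2,2,0,3 for degrees 0…3.
(1 + t + t^2 + t^3 + t^4) has coefficients 1,1,1,1,1,0,0,0 for degrees 0…7.
Finally multiplying by (1 + t + t^2 + t^3 + t^4 + t^5), the product of all factors after the first has coefficients 1,2,3,4,5,5,4,3 for degrees 0…7.
[t^7] = 2·3 + 2·4 + 3·5 = 29.

29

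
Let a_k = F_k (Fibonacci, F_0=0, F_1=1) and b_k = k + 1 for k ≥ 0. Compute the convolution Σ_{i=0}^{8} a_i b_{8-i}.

133

Write out a_i and b_{8-i} for i = 0,…,8 and sum the products.
Σ = 0·9 + 1·8 + 1·7 + 2·6 + 3·5 + 5·4 + 8·3 + 13·2 + 21·1 = 133.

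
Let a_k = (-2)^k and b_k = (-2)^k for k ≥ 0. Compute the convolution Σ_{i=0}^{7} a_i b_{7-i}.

Write out a_i and b_{7-i} for i = 0,…,7 and sum the products.
Σ = 1·(-128) − 2·64 + 4·(-32) − 8·16 + 16·(-8) − 32·4 + 64·(-2) − 128·1 = -1024.

-1024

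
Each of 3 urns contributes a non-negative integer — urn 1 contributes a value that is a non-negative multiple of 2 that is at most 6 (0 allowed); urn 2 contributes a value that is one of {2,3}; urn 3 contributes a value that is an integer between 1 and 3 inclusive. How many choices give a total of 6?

3

The generating function for the choices is (1 + z² + z⁴ + z⁶)·(z² + z³)·(z + z² + z³); the count is [z⁶].
(1 + z² + z⁴ + z⁶) has coefficients 1,0,1,0,1,0,1 for degrees 0…6.
(z² + z³) has coefficients 0,0,1,1,0,0,0 for degrees 0…6.
Finally multiplying by (z + z² + z³), the product of all factors after the first has coefficients 0,0,0,1,2,2,1 for degrees 0…6.
[z⁶] = 1·1 + 1·2 + 1·0 + 1·0 = 3.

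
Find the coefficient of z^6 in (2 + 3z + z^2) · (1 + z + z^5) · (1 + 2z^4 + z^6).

13

(2 + 3z + z^2) has coefficients 2,3,1 for degrees 0…2.
(1 + z + z^5) has coefficients 1,1,0,0,0,1,0 for degrees 0…6.
Finally multiplying by (1 + 2z^4 + z^6), the product of all factors after the first has coefficients 1,1,0,0,2,3,1 for degrees 0…6.
[z^6] = 2·1 + 3·3 + 1·2 = 13.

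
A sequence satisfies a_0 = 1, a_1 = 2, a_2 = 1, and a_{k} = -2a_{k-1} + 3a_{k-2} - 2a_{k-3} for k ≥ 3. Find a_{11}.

The ordinary generating function has denominator 1 + 2q - 3q^2 + 2q^3.
Iterating the recurrence: a_0,…,a_{11} = 1, 2, 1, 2, -5, 14, -47, 146, -461, 1454, -4583, 14450.

14450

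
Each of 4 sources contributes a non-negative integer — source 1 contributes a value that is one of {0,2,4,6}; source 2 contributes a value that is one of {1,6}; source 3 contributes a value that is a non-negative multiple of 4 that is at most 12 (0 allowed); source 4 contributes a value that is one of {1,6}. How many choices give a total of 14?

The generating function for the choices is (1 + z^2 + z^4 + z^6)·(z + z^6)·(1 + z^4 + z^8 + z^12)·(z + z^6); the count is [z^14].
(1 + z^2 + z^4 + z^6) has coefficients 1,0,1,0,1,0,1 for degrees 0…6.
(z + z^6) has coefficients 0,1,0,0,0,0,1,0,0,0,0,0,0,0,0 for degrees 0…14.
Multiplying by (1 + z^4 + z^8 + z^12) gives running coefficients 0,1,0,0,0,1,1,0,0,1,1,0,0,1,1 for degrees 0…14.
Finally multiplying by (z + z^6), the product of all factors after the first has coefficients 0,0,1,0,0,0,1,2,0,0,1,2,1,0,1 for degrees 0…14.
[z^14] = 1·1 + 1·1 + 1·1 + 1·0 = 3.

3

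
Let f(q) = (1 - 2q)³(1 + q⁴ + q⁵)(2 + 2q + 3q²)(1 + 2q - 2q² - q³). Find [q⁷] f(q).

57

(1 - 2q)³ has coefficients 1,-6,12,-8 for degrees 0…3.
(1 + q⁴ + q⁵) has coefficients 1,0,0,0,1,1,0,0 for degrees 0…7.
Multiplying by (2 + 2q + 3q²) gives running coefficients 2,2,3,0,2,4,5,3 for degrees 0…7.
Finally multiplying by (1 + 2q - 2q² - q³), the product of all factors after the first has coefficients 2,6,3,0,-6,5,9,3 for degrees 0…7.
[q⁷] = 1·3 − 6·9 + 12·5 − 8·(-6) = 57.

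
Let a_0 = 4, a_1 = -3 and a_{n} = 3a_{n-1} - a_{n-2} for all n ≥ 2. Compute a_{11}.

-80193

The ordinary generating function has denominator 1 - 3z + z^2.
Iterating the recurrence: a_0,…,a_{11} = 4, -3, -13, -36, -95, -249, -652, -1707, -4469, -11700, -30631, -80193.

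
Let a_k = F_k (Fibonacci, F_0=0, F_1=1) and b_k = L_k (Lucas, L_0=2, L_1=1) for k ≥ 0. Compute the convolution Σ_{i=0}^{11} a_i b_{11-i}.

The convolution is the x^11 coefficient of A(x)B(x).
Σ = 0·199 + 1·123 + 1·76 + 2·47 + 3·29 + 5·18 + 8·11 + 13·7 + 21·4 + 34·3 + 55·1 + 89·2 = 1068.

1068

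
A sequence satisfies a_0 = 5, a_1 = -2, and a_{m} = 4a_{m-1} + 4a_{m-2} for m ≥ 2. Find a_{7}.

The ordinary generating function has denominator 1 - 4t - 4t^2.
Iterating the recurrence: a_0,…,a_{7} = 5, -2, 12, 40, 208, 992, 4800, 23168.

23168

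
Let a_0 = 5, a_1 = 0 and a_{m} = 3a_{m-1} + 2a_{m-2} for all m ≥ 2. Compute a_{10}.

223630

The ordinary generating function has denominator 1 - 3x - 2x^2.
Iterating the recurrence: a_0,…,a_{10} = 5, 0, 10, 30, 110, 390, 1390, 4950, 17630, 62790, 223630.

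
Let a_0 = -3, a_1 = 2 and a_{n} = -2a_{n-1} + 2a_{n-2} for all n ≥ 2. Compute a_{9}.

10272

The ordinary generating function has denominator 1 + 2x - 2x^2.
Iterating the recurrence: a_0,…,a_{9} = -3, 2, -10, 24, -68, 184, -504, 1376, -3760, 10272.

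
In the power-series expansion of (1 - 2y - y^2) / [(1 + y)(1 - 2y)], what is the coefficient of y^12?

-682

The denominator gives the recurrence a_n = a_(n−1) + 2a_(n−2) for n ≥ 3; the numerator fixes a_0 = 1, a_1 = -1, a_2 = 0.
Iterating: 1, -1, 0, -2, -2, -6, -10, -22, -42, -86, -170, -342, -682, so a_12 = -682.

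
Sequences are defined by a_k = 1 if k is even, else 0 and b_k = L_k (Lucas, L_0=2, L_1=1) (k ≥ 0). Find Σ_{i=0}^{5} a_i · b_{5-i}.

16

The convolution is the t^5 coefficient of A(t)B(t).
Σ = 1·11 + 0·7 + 1·4 + 0·3 + 1·1 + 0·2 = 16.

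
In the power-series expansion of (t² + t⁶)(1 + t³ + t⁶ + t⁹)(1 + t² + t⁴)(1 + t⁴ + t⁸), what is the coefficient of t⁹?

3

(t² + t⁶) has coefficients 0,0,1,0,0,0,1 for degrees 0…6.
(1 + t³ + t⁶ + t⁹) has coefficients 1,0,0,1,0,0,1,0,0,1 for degrees 0…9.
Multiplying by (1 + t² + t⁴) gives running coefficients 1,0,1,1,1,1,1,1,1,1 for degrees 0…9.
Finally multiplying by (1 + t⁴ + t⁸), the product of all factors after the first has coefficients 1,0,1,1,2,1,2,2,3,2 for degrees 0…9.
[t⁹] = 1·2 + 1·1 = 3.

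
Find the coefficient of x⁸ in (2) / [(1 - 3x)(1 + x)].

Partial fractions give a closed form: a_n = (3/2)·3^n + (1/2)·(-1)^n.
At n = 8: a_8 = 9842.

9842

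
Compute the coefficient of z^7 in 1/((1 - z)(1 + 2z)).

Partial fractions give a closed form: a_n = (1/3)·1^n + (2/3)·(-2)^n.
At n = 7: a_7 = -85.

-85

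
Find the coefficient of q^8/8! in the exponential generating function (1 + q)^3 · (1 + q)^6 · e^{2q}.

The EGF product rule gives c_8 = Σ_{k_1+k_2+k_3=8} C(8; k_1,k_2,k_3) · ∏ g_i(k_i), where (1+q)^3 gives the falling factorial (3)_k; (1+q)^6 gives the falling factorial (6)_k; e^{2q} gives (2)^k.
g_1(k) for k = 0…8: 1, 3, 6, 6, 0, 0, 0, 0, 0.
g_2(k) for k = 0…8: 1, 6, 30, 120, 360, 720, 720, 0, 0.
g_3(k) for k = 0…8: 1, 2, 4, 8, 16, 32, 64, 128, 256.
First combine the last two factors: h(k) = Σ_j C(k,j)·g_2(j)·g_3(k−j) for k = 0…8: 1, 8, 58, 380, 2248, 12032, 58576, 261536, 1081600.
c_8 = Σ_k C(8,k)·g_1(k)·h(8−k) = 1·1·1081600 + 8·3·261536 + 28·6·58576 + 56·6·12032 = 1081600 + 6276864 + 9840768 + 4042752 = 21241984.

21241984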